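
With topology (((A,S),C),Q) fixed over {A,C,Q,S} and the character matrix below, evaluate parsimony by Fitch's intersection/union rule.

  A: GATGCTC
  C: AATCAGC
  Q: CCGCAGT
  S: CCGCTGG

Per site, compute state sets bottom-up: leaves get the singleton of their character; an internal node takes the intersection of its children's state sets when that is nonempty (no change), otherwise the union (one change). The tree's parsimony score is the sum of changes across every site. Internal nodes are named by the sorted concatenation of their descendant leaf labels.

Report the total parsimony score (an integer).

site 0, node AS: A={G} ∪ S={C} → {C,G} (+1)
site 0, node ACS: AS={C,G} ∪ C={A} → {A,C,G} (+1)
site 0, node ACQS: ACS={A,C,G} ∩ Q={C} → {C} (+0)
site 1, node AS: A={A} ∪ S={C} → {A,C} (+1)
site 1, node ACS: AS={A,C} ∩ C={A} → {A} (+0)
site 1, node ACQS: ACS={A} ∪ Q={C} → {A,C} (+1)
site 2, node AS: A={T} ∪ S={G} → {G,T} (+1)
site 2, node ACS: AS={G,T} ∩ C={T} → {T} (+0)
site 2, node ACQS: ACS={T} ∪ Q={G} → {G,T} (+1)
site 3, node AS: A={G} ∪ S={C} → {C,G} (+1)
site 3, node ACS: AS={C,G} ∩ C={C} → {C} (+0)
site 3, node ACQS: ACS={C} ∩ Q={C} → {C} (+0)
site 4, node AS: A={C} ∪ S={T} → {C,T} (+1)
site 4, node ACS: AS={C,T} ∪ C={A} → {A,C,T} (+1)
site 4, node ACQS: ACS={A,C,T} ∩ Q={A} → {A} (+0)
site 5, node AS: A={T} ∪ S={G} → {G,T} (+1)
site 5, node ACS: AS={G,T} ∩ C={G} → {G} (+0)
site 5, node ACQS: ACS={G} ∩ Q={G} → {G} (+0)
site 6, node AS: A={C} ∪ S={G} → {C,G} (+1)
site 6, node ACS: AS={C,G} ∩ C={C} → {C} (+0)
site 6, node ACQS: ACS={C} ∪ Q={T} → {C,T} (+1)
per-site changes: [2, 2, 2, 1, 2, 1, 2]; total = 12

12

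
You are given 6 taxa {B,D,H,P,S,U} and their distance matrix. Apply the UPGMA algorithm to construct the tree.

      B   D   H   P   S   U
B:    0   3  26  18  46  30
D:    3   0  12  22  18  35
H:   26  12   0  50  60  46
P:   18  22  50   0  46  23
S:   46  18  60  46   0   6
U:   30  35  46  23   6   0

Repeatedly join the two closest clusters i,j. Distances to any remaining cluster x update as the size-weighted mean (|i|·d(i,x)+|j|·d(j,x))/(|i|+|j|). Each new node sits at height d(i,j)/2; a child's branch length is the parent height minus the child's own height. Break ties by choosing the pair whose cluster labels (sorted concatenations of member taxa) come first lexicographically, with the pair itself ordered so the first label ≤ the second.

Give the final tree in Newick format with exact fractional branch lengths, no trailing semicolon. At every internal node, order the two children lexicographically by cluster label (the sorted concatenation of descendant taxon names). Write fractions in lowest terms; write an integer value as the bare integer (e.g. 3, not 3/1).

((((B:3/2,D:3/2):8,H:19/2):11/2,P:15):4,(S:3,U:3):16)

step 1: merge (B,D) at d=3; branch lengths B→3/2, D→3/2; new cluster BD
  updated: d(BD,H)=19, d(BD,P)=20, d(BD,S)=32, d(BD,U)=65/2
step 2: merge (S,U) at d=6; branch lengths S→3, U→3; new cluster SU
  updated: d(BD,SU)=129/4, d(H,SU)=53, d(P,SU)=69/2
step 3: merge (BD,H) at d=19; branch lengths BD→8, H→19/2; new cluster BDH
  updated: d(BDH,P)=30, d(BDH,SU)=235/6
step 4: merge (BDH,P) at d=30; branch lengths BDH→11/2, P→15; new cluster BDHP
  updated: d(BDHP,SU)=38
step 5: merge (BDHP,SU) at d=38; branch lengths BDHP→4, SU→16; new cluster BDHPSU
final tree: ((((B:3/2,D:3/2):8,H:19/2):11/2,P:15):4,(S:3,U:3):16)
total length: 67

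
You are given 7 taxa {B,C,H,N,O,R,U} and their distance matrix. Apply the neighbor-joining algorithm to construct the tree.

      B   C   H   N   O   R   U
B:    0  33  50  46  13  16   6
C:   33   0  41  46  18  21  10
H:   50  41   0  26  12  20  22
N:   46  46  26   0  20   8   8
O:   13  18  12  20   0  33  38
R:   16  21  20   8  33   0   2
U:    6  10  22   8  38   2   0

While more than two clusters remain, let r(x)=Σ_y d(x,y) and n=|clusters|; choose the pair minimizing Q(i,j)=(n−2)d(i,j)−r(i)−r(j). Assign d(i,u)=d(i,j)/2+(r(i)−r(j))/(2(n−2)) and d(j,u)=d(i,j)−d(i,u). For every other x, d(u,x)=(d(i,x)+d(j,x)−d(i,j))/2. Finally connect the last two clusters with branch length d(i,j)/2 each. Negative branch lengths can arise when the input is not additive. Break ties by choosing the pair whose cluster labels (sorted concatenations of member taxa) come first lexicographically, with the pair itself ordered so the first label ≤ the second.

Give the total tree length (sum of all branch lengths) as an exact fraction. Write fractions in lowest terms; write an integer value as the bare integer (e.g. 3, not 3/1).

2049/32

1. join H+O (d=12, Q=-245) ⇒ HO; edges |H|=97/10, |O|=23/10
  updated: d(B,HO)=51/2, d(C,HO)=47/2, d(HO,N)=17, d(HO,R)=41/2, d(HO,U)=24
2. join HO+N (d=17, Q=-335/2) ⇒ HNO; edges |HO|=107/16, |N|=165/16
  updated: d(B,HNO)=109/4, d(C,HNO)=105/4, d(HNO,R)=23/4, d(HNO,U)=15/2
3. join HNO+R (d=23/4, Q=-377/4) ⇒ HNOR; edges |HNO|=157/24, |R|=-19/24
  updated: d(B,HNOR)=75/4, d(C,HNOR)=83/4, d(HNOR,U)=15/8
4. join B+U (d=6, Q=-509/8) ⇒ BU; edges |B|=415/32, |U|=-223/32
  updated: d(BU,C)=37/2, d(BU,HNOR)=117/16
5. join BU+C (d=37/2, Q=-745/16) ⇒ BCU; edges |BU|=81/32, |C|=511/32
  updated: d(BCU,HNOR)=153/32
6. join BCU+HNOR (d=153/32) ⇒ BCHNORU; edges |BCU|=153/64, |HNOR|=153/64
final tree: (((B:415/32,U:-223/32):81/32,C:511/32):153/64,(((H:97/10,O:23/10):107/16,N:165/16):157/24,R:-19/24):153/64)
total length: 2049/32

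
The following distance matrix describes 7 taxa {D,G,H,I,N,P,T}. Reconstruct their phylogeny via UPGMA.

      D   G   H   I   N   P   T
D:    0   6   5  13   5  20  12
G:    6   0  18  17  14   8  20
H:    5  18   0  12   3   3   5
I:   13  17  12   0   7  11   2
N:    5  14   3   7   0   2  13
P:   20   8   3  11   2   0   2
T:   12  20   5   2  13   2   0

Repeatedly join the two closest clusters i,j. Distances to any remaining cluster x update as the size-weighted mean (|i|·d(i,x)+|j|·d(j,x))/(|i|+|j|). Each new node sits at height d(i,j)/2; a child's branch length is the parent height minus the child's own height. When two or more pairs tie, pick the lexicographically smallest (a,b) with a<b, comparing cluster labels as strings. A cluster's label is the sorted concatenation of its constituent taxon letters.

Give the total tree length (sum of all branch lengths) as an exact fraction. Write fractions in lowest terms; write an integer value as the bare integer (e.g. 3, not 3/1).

358/15

step 1: merge (I,T) at d=2; branch lengths I→1, T→1; new cluster IT
  updated: d(D,IT)=25/2, d(G,IT)=37/2, d(H,IT)=17/2, d(IT,N)=10, d(IT,P)=13/2
step 2: merge (N,P) at d=2; branch lengths N→1, P→1; new cluster NP
  updated: d(D,NP)=25/2, d(G,NP)=11, d(H,NP)=3, d(IT,NP)=33/4
step 3: merge (H,NP) at d=3; branch lengths H→3/2, NP→1/2; new cluster HNP
  updated: d(D,HNP)=10, d(G,HNP)=40/3, d(HNP,IT)=25/3
step 4: merge (D,G) at d=6; branch lengths D→3, G→3; new cluster DG
  updated: d(DG,HNP)=35/3, d(DG,IT)=31/2
step 5: merge (HNP,IT) at d=25/3; branch lengths HNP→8/3, IT→19/6; new cluster HINPT
  updated: d(DG,HINPT)=66/5
step 6: merge (DG,HINPT) at d=66/5; branch lengths DG→18/5, HINPT→73/30; new cluster DGHINPT
final tree: ((D:3,G:3):18/5,((H:3/2,(N:1,P:1):1/2):8/3,(I:1,T:1):19/6):73/30)
total length: 358/15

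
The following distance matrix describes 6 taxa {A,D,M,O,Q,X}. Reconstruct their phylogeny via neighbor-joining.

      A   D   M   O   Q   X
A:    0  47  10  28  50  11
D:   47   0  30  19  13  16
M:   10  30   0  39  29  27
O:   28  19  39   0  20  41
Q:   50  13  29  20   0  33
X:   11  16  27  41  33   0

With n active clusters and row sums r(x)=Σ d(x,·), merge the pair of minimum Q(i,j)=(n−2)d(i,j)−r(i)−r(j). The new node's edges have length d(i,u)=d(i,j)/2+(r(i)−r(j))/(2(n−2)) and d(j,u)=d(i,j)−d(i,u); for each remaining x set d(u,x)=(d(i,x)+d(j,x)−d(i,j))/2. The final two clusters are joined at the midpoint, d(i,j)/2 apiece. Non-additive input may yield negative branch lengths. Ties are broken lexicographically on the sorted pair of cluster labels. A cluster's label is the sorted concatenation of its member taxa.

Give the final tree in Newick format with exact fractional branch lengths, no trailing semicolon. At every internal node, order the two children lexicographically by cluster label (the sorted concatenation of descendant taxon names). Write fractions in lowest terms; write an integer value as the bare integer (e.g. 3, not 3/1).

(((((A:51/8,M:29/8):97/12,X:71/12):29/2,D:13/4):11/4,O:47/4):33/8,Q:33/8)

step 1: merge (A,M) at d=10, Q=-241; branch lengths A→51/8, M→29/8; new cluster AM
  updated: d(AM,D)=67/2, d(AM,O)=57/2, d(AM,Q)=69/2, d(AM,X)=14
step 2: merge (AM,X) at d=14, Q=-345/2; branch lengths AM→97/12, X→71/12; new cluster AMX
  updated: d(AMX,D)=71/4, d(AMX,O)=111/4, d(AMX,Q)=107/4
step 3: merge (AMX,D) at d=71/4, Q=-173/2; branch lengths AMX→29/2, D→13/4; new cluster ADMX
  updated: d(ADMX,O)=29/2, d(ADMX,Q)=11
step 4: merge (ADMX,O) at d=29/2, Q=-91/2; branch lengths ADMX→11/4, O→47/4; new cluster ADMOX
  updated: d(ADMOX,Q)=33/4
step 5: merge (ADMOX,Q) at d=33/4; branch lengths ADMOX→33/8, Q→33/8; new cluster ADMOQX
final tree: (((((A:51/8,M:29/8):97/12,X:71/12):29/2,D:13/4):11/4,O:47/4):33/8,Q:33/8)
total length: 129/2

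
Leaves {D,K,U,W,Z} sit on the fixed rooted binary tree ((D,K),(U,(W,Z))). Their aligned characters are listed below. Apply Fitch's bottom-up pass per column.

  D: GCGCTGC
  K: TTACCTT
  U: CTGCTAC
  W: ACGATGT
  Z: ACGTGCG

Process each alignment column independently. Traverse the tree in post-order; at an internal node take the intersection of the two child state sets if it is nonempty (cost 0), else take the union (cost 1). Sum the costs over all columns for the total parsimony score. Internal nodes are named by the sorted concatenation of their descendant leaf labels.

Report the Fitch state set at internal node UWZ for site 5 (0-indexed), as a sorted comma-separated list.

DK@0: {G} ∪ {T} = {G,T} (union, +1)
WZ@0: {A} ∩ {A} = {A} (intersection, +0)
UWZ@0: {C} ∪ {A} = {A,C} (union, +1)
DKUWZ@0: {G,T} ∪ {A,C} = {A,C,G,T} (union, +1)
DK@1: {C} ∪ {T} = {C,T} (union, +1)
WZ@1: {C} ∩ {C} = {C} (intersection, +0)
UWZ@1: {T} ∪ {C} = {C,T} (union, +1)
DKUWZ@1: {C,T} ∩ {C,T} = {C,T} (intersection, +0)
DK@2: {G} ∪ {A} = {A,G} (union, +1)
WZ@2: {G} ∩ {G} = {G} (intersection, +0)
UWZ@2: {G} ∩ {G} = {G} (intersection, +0)
DKUWZ@2: {A,G} ∩ {G} = {G} (intersection, +0)
DK@3: {C} ∩ {C} = {C} (intersection, +0)
WZ@3: {A} ∪ {T} = {A,T} (union, +1)
UWZ@3: {C} ∪ {A,T} = {A,C,T} (union, +1)
DKUWZ@3: {C} ∩ {A,C,T} = {C} (intersection, +0)
DK@4: {T} ∪ {C} = {C,T} (union, +1)
WZ@4: {T} ∪ {G} = {G,T} (union, +1)
UWZ@4: {T} ∩ {G,T} = {T} (intersection, +0)
DKUWZ@4: {C,T} ∩ {T} = {T} (intersection, +0)
DK@5: {G} ∪ {T} = {G,T} (union, +1)
WZ@5: {G} ∪ {C} = {C,G} (union, +1)
UWZ@5: {A} ∪ {C,G} = {A,C,G} (union, +1)
DKUWZ@5: {G,T} ∩ {A,C,G} = {G} (intersection, +0)
DK@6: {C} ∪ {T} = {C,T} (union, +1)
WZ@6: {T} ∪ {G} = {G,T} (union, +1)
UWZ@6: {C} ∪ {G,T} = {C,G,T} (union, +1)
DKUWZ@6: {C,T} ∩ {C,G,T} = {C,T} (intersection, +0)
per-site changes: [3, 2, 1, 2, 2, 3, 3]; total = 16

A,C,G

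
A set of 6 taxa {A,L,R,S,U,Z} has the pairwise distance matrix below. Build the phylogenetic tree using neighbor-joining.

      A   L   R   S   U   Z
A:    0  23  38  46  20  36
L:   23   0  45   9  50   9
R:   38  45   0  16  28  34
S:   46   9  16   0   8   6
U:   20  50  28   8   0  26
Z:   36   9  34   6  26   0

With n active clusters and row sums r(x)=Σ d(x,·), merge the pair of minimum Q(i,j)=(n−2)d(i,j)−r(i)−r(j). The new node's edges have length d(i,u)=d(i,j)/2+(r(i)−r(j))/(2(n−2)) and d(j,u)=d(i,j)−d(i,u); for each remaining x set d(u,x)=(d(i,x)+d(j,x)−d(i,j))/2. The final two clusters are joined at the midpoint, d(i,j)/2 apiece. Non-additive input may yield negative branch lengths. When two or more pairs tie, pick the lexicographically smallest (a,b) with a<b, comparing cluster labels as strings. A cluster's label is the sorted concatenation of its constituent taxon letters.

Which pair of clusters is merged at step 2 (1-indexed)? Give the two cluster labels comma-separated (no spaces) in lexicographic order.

AU,R

step 1: merge (A,U) at d=20, Q=-215; branch lengths A→111/8, U→49/8; new cluster AU
  updated: d(AU,L)=53/2, d(AU,R)=23, d(AU,S)=17, d(AU,Z)=21
step 2: merge (AU,R) at d=23, Q=-273/2; branch lengths AU→77/12, R→199/12; new cluster ARU
  updated: d(ARU,L)=97/4, d(ARU,S)=5, d(ARU,Z)=16
step 3: merge (ARU,S) at d=5, Q=-221/4; branch lengths ARU→141/16, S→-61/16; new cluster ARSU
  updated: d(ARSU,L)=113/8, d(ARSU,Z)=17/2
step 4: merge (ARSU,L) at d=113/8, Q=-253/8; branch lengths ARSU→109/16, L→117/16; new cluster ALRSU
  updated: d(ALRSU,Z)=27/16
step 5: merge (ALRSU,Z) at d=27/16; branch lengths ALRSU→27/32, Z→27/32; new cluster ALRSUZ
final tree: (((((A:111/8,U:49/8):77/12,R:199/12):141/16,S:-61/16):109/16,L:117/16):27/32,Z:27/32)
total length: 1021/16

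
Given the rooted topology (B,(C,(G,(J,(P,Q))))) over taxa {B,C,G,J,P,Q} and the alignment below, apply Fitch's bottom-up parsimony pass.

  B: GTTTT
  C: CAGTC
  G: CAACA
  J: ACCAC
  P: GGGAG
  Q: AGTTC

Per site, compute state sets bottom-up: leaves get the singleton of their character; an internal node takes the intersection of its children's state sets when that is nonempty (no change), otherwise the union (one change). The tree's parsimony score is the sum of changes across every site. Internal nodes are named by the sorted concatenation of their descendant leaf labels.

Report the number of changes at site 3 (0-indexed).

site 0, node PQ: P={G} ∪ Q={A} → {A,G} (+1)
site 0, node JPQ: J={A} ∩ PQ={A,G} → {A} (+0)
site 0, node GJPQ: G={C} ∪ JPQ={A} → {A,C} (+1)
site 0, node CGJPQ: C={C} ∩ GJPQ={A,C} → {C} (+0)
site 0, node BCGJPQ: B={G} ∪ CGJPQ={C} → {C,G} (+1)
site 1, node PQ: P={G} ∩ Q={G} → {G} (+0)
site 1, node JPQ: J={C} ∪ PQ={G} → {C,G} (+1)
site 1, node GJPQ: G={A} ∪ JPQ={C,G} → {A,C,G} (+1)
site 1, node CGJPQ: C={A} ∩ GJPQ={A,C,G} → {A} (+0)
site 1, node BCGJPQ: B={T} ∪ CGJPQ={A} → {A,T} (+1)
site 2, node PQ: P={G} ∪ Q={T} → {G,T} (+1)
site 2, node JPQ: J={C} ∪ PQ={G,T} → {C,G,T} (+1)
site 2, node GJPQ: G={A} ∪ JPQ={C,G,T} → {A,C,G,T} (+1)
site 2, node CGJPQ: C={G} ∩ GJPQ={A,C,G,T} → {G} (+0)
site 2, node BCGJPQ: B={T} ∪ CGJPQ={G} → {G,T} (+1)
site 3, node PQ: P={A} ∪ Q={T} → {A,T} (+1)
site 3, node JPQ: J={A} ∩ PQ={A,T} → {A} (+0)
site 3, node GJPQ: G={C} ∪ JPQ={A} → {A,C} (+1)
site 3, node CGJPQ: C={T} ∪ GJPQ={A,C} → {A,C,T} (+1)
site 3, node BCGJPQ: B={T} ∩ CGJPQ={A,C,T} → {T} (+0)
site 4, node PQ: P={G} ∪ Q={C} → {C,G} (+1)
site 4, node JPQ: J={C} ∩ PQ={C,G} → {C} (+0)
site 4, node GJPQ: G={A} ∪ JPQ={C} → {A,C} (+1)
site 4, node CGJPQ: C={C} ∩ GJPQ={A,C} → {C} (+0)
site 4, node BCGJPQ: B={T} ∪ CGJPQ={C} → {C,T} (+1)
per-site changes: [3, 3, 4, 3, 3]; total = 16

3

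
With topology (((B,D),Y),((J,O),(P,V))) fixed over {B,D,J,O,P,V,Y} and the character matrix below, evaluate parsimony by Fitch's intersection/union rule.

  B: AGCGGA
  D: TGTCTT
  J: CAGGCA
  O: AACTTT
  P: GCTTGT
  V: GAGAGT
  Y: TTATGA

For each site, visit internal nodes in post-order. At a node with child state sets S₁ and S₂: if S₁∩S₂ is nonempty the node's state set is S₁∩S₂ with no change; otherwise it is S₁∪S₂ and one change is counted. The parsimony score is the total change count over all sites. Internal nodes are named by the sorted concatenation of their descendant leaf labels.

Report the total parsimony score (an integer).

22

BD@0: {A} ∪ {T} = {A,T} (union, +1)
BDY@0: {A,T} ∩ {T} = {T} (intersection, +0)
JO@0: {C} ∪ {A} = {A,C} (union, +1)
PV@0: {G} ∩ {G} = {G} (intersection, +0)
JOPV@0: {A,C} ∪ {G} = {A,C,G} (union, +1)
BDJOPVY@0: {T} ∪ {A,C,G} = {A,C,G,T} (union, +1)
BD@1: {G} ∩ {G} = {G} (intersection, +0)
BDY@1: {G} ∪ {T} = {G,T} (union, +1)
JO@1: {A} ∩ {A} = {A} (intersection, +0)
PV@1: {C} ∪ {A} = {A,C} (union, +1)
JOPV@1: {A} ∩ {A,C} = {A} (intersection, +0)
BDJOPVY@1: {G,T} ∪ {A} = {A,G,T} (union, +1)
BD@2: {C} ∪ {T} = {C,T} (union, +1)
BDY@2: {C,T} ∪ {A} = {A,C,T} (union, +1)
JO@2: {G} ∪ {C} = {C,G} (union, +1)
PV@2: {T} ∪ {G} = {G,T} (union, +1)
JOPV@2: {C,G} ∩ {G,T} = {G} (intersection, +0)
BDJOPVY@2: {A,C,T} ∪ {G} = {A,C,G,T} (union, +1)
BD@3: {G} ∪ {C} = {C,G} (union, +1)
BDY@3: {C,G} ∪ {T} = {C,G,T} (union, +1)
JO@3: {G} ∪ {T} = {G,T} (union, +1)
PV@3: {T} ∪ {A} = {A,T} (union, +1)
JOPV@3: {G,T} ∩ {A,T} = {T} (intersection, +0)
BDJOPVY@3: {C,G,T} ∩ {T} = {T} (intersection, +0)
BD@4: {G} ∪ {T} = {G,T} (union, +1)
BDY@4: {G,T} ∩ {G} = {G} (intersection, +0)
JO@4: {C} ∪ {T} = {C,T} (union, +1)
PV@4: {G} ∩ {G} = {G} (intersection, +0)
JOPV@4: {C,T} ∪ {G} = {C,G,T} (union, +1)
BDJOPVY@4: {G} ∩ {C,G,T} = {G} (intersection, +0)
BD@5: {A} ∪ {T} = {A,T} (union, +1)
BDY@5: {A,T} ∩ {A} = {A} (intersection, +0)
JO@5: {A} ∪ {T} = {A,T} (union, +1)
PV@5: {T} ∩ {T} = {T} (intersection, +0)
JOPV@5: {A,T} ∩ {T} = {T} (intersection, +0)
BDJOPVY@5: {A} ∪ {T} = {A,T} (union, +1)
per-site changes: [4, 3, 5, 4, 3, 3]; total = 22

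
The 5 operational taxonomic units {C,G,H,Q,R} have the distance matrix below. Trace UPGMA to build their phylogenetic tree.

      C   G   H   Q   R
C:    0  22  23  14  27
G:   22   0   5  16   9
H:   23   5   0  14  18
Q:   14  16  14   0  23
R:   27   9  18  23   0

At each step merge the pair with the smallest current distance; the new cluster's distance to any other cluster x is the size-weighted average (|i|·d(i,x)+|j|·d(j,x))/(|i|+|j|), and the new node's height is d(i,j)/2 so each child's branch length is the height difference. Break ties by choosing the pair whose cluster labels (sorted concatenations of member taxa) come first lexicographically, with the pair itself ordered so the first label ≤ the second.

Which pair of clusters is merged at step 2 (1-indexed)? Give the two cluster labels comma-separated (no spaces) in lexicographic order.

iteration 1: select G,H (d=5); attach at lengths (5/2, 5/2); label the merged cluster GH
  updated: d(C,GH)=45/2, d(GH,Q)=15, d(GH,R)=27/2
iteration 2: select GH,R (d=27/2); attach at lengths (17/4, 27/4); label the merged cluster GHR
  updated: d(C,GHR)=24, d(GHR,Q)=53/3
iteration 3: select C,Q (d=14); attach at lengths (7, 7); label the merged cluster CQ
  updated: d(CQ,GHR)=125/6
iteration 4: select CQ,GHR (d=125/6); attach at lengths (41/12, 11/3); label the merged cluster CGHQR
final tree: ((C:7,Q:7):41/12,((G:5/2,H:5/2):17/4,R:27/4):11/3)
total length: 445/12

GH,R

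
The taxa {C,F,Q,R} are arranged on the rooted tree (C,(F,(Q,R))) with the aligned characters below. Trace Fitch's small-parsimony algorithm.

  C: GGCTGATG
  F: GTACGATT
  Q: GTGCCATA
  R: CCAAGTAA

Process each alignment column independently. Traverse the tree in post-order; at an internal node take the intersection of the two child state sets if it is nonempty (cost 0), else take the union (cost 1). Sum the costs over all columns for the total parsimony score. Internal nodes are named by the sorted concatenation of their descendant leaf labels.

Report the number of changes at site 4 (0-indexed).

site 0, node QR: Q={G} ∪ R={C} → {C,G} (+1)
site 0, node FQR: F={G} ∩ QR={C,G} → {G} (+0)
site 0, node CFQR: C={G} ∩ FQR={G} → {G} (+0)
site 1, node QR: Q={T} ∪ R={C} → {C,T} (+1)
site 1, node FQR: F={T} ∩ QR={C,T} → {T} (+0)
site 1, node CFQR: C={G} ∪ FQR={T} → {G,T} (+1)
site 2, node QR: Q={G} ∪ R={A} → {A,G} (+1)
site 2, node FQR: F={A} ∩ QR={A,G} → {A} (+0)
site 2, node CFQR: C={C} ∪ FQR={A} → {A,C} (+1)
site 3, node QR: Q={C} ∪ R={A} → {A,C} (+1)
site 3, node FQR: F={C} ∩ QR={A,C} → {C} (+0)
site 3, node CFQR: C={T} ∪ FQR={C} → {C,T} (+1)
site 4, node QR: Q={C} ∪ R={G} → {C,G} (+1)
site 4, node FQR: F={G} ∩ QR={C,G} → {G} (+0)
site 4, node CFQR: C={G} ∩ FQR={G} → {G} (+0)
site 5, node QR: Q={A} ∪ R={T} → {A,T} (+1)
site 5, node FQR: F={A} ∩ QR={A,T} → {A} (+0)
site 5, node CFQR: C={A} ∩ FQR={A} → {A} (+0)
site 6, node QR: Q={T} ∪ R={A} → {A,T} (+1)
site 6, node FQR: F={T} ∩ QR={A,T} → {T} (+0)
site 6, node CFQR: C={T} ∩ FQR={T} → {T} (+0)
site 7, node QR: Q={A} ∩ R={A} → {A} (+0)
site 7, node FQR: F={T} ∪ QR={A} → {A,T} (+1)
site 7, node CFQR: C={G} ∪ FQR={A,T} → {A,G,T} (+1)
per-site changes: [1, 2, 2, 2, 1, 1, 1, 2]; total = 12

1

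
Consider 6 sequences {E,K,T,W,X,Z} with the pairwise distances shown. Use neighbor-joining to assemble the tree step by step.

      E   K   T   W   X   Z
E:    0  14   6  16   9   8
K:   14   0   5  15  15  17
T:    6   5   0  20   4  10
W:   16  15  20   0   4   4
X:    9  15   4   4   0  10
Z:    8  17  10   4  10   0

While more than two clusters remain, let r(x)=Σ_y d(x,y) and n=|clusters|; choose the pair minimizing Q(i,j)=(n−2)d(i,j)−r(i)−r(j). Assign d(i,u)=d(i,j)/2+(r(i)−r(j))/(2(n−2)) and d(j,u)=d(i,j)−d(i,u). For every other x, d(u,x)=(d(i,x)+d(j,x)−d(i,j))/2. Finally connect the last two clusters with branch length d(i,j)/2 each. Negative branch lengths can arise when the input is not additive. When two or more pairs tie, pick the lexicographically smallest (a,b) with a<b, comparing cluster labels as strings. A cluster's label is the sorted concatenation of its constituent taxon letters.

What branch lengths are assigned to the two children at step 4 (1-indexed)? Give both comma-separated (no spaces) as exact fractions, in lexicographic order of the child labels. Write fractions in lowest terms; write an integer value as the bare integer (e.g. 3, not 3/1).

iteration 1: select W,Z (d=4, Q=-92); attach at lengths (13/4, 3/4); label the merged cluster WZ
  updated: d(E,WZ)=10, d(K,WZ)=14, d(T,WZ)=13, d(WZ,X)=5
iteration 2: select K,T (d=5, Q=-61); attach at lengths (35/6, -5/6); label the merged cluster KT
  updated: d(E,KT)=15/2, d(KT,WZ)=11, d(KT,X)=7
iteration 3: select E,KT (d=15/2, Q=-37); attach at lengths (4, 7/2); label the merged cluster EKT
  updated: d(EKT,WZ)=27/4, d(EKT,X)=17/4
iteration 4: select EKT,WZ (d=27/4, Q=-16); attach at lengths (3, 15/4); label the merged cluster EKTWZ
  updated: d(EKTWZ,X)=5/4
iteration 5: select EKTWZ,X (d=5/4); attach at lengths (5/8, 5/8); label the merged cluster EKTWXZ
final tree: (((E:4,(K:35/6,T:-5/6):7/2):3,(W:13/4,Z:3/4):15/4):5/8,X:5/8)
total length: 49/2

3,15/4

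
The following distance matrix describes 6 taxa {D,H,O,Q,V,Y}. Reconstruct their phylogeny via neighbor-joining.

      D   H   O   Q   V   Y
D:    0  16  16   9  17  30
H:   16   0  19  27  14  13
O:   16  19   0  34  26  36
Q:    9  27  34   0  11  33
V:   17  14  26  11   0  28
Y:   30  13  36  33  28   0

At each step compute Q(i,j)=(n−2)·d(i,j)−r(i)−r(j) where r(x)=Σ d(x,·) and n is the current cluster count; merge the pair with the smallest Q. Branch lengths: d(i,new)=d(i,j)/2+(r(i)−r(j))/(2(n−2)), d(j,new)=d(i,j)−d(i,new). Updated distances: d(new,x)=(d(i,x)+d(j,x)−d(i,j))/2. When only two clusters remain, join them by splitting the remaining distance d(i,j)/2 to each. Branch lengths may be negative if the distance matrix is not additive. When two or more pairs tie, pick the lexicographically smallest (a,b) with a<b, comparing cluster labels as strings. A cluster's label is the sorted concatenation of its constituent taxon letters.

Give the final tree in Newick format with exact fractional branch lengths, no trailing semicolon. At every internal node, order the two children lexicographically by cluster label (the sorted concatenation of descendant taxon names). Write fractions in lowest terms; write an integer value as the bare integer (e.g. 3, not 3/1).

step 1: merge (H,Y) at d=13, Q=-177; branch lengths H→1/8, Y→103/8; new cluster HY
  updated: d(D,HY)=33/2, d(HY,O)=21, d(HY,Q)=47/2, d(HY,V)=29/2
step 2: merge (Q,V) at d=11, Q=-113; branch lengths Q→7, V→4; new cluster QV
  updated: d(D,QV)=15/2, d(HY,QV)=27/2, d(O,QV)=49/2
step 3: merge (D,QV) at d=15/2, Q=-141/2; branch lengths D→19/8, QV→41/8; new cluster DQV
  updated: d(DQV,HY)=45/4, d(DQV,O)=33/2
step 4: merge (DQV,HY) at d=45/4, Q=-195/4; branch lengths DQV→27/8, HY→63/8; new cluster DHQVY
  updated: d(DHQVY,O)=105/8
step 5: merge (DHQVY,O) at d=105/8; branch lengths DHQVY→105/16, O→105/16; new cluster DHOQVY
final tree: (((D:19/8,(Q:7,V:4):41/8):27/8,(H:1/8,Y:103/8):63/8):105/16,O:105/16)
total length: 447/8

(((D:19/8,(Q:7,V:4):41/8):27/8,(H:1/8,Y:103/8):63/8):105/16,O:105/16)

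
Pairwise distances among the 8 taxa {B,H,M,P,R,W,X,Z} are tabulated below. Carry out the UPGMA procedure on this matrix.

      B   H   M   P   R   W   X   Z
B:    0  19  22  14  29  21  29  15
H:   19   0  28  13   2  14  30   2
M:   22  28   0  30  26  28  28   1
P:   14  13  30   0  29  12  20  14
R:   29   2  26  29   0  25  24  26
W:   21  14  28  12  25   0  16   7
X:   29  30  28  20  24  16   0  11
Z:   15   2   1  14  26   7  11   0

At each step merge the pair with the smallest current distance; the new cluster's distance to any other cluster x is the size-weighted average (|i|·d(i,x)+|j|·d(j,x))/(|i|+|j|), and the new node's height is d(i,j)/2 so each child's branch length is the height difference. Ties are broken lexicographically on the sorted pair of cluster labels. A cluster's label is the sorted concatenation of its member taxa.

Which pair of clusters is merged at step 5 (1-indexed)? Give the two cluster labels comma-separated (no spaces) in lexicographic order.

BPW,MZ

iteration 1: select M,Z (d=1); attach at lengths (1/2, 1/2); label the merged cluster MZ
  updated: d(B,MZ)=37/2, d(H,MZ)=15, d(MZ,P)=22, d(MZ,R)=26, d(MZ,W)=35/2, d(MZ,X)=39/2
iteration 2: select H,R (d=2); attach at lengths (1, 1); label the merged cluster HR
  updated: d(B,HR)=24, d(HR,MZ)=41/2, d(HR,P)=21, d(HR,W)=39/2, d(HR,X)=27
iteration 3: select P,W (d=12); attach at lengths (6, 6); label the merged cluster PW
  updated: d(B,PW)=35/2, d(HR,PW)=81/4, d(MZ,PW)=79/4, d(PW,X)=18
iteration 4: select B,PW (d=35/2); attach at lengths (35/4, 11/4); label the merged cluster BPW
  updated: d(BPW,HR)=43/2, d(BPW,MZ)=58/3, d(BPW,X)=65/3
iteration 5: select BPW,MZ (d=58/3); attach at lengths (11/12, 55/6); label the merged cluster BMPWZ
  updated: d(BMPWZ,HR)=211/10, d(BMPWZ,X)=104/5
iteration 6: select BMPWZ,X (d=104/5); attach at lengths (11/15, 52/5); label the merged cluster BMPWXZ
  updated: d(BMPWXZ,HR)=265/12
iteration 7: select BMPWXZ,HR (d=265/12); attach at lengths (77/120, 241/24); label the merged cluster BHMPRWXZ
final tree: ((((B:35/4,(P:6,W:6):11/4):11/12,(M:1/2,Z:1/2):55/6):11/15,X:52/5):77/120,(H:1,R:1):241/24)
total length: 292/5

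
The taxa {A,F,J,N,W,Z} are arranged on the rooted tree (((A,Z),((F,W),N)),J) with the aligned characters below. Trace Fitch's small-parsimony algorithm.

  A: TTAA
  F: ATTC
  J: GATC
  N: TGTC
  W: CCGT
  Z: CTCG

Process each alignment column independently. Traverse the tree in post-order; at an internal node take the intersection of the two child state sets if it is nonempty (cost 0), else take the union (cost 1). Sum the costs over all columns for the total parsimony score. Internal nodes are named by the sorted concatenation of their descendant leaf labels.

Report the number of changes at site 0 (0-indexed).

[col 0] AZ: children A:{T}, Z:{C} ∪→ {C,T}; cost 1
[col 0] FW: children F:{A}, W:{C} ∪→ {A,C}; cost 1
[col 0] FNW: children FW:{A,C}, N:{T} ∪→ {A,C,T}; cost 1
[col 0] AFNWZ: children AZ:{C,T}, FNW:{A,C,T} ∩→ {C,T}; cost 0
[col 0] AFJNWZ: children AFNWZ:{C,T}, J:{G} ∪→ {C,G,T}; cost 1
[col 1] AZ: children A:{T}, Z:{T} ∩→ {T}; cost 0
[col 1] FW: children F:{T}, W:{C} ∪→ {C,T}; cost 1
[col 1] FNW: children FW:{C,T}, N:{G} ∪→ {C,G,T}; cost 1
[col 1] AFNWZ: children AZ:{T}, FNW:{C,G,T} ∩→ {T}; cost 0
[col 1] AFJNWZ: children AFNWZ:{T}, J:{A} ∪→ {A,T}; cost 1
[col 2] AZ: children A:{A}, Z:{C} ∪→ {A,C}; cost 1
[col 2] FW: children F:{T}, W:{G} ∪→ {G,T}; cost 1
[col 2] FNW: children FW:{G,T}, N:{T} ∩→ {T}; cost 0
[col 2] AFNWZ: children AZ:{A,C}, FNW:{T} ∪→ {A,C,T}; cost 1
[col 2] AFJNWZ: children AFNWZ:{A,C,T}, J:{T} ∩→ {T}; cost 0
[col 3] AZ: children A:{A}, Z:{G} ∪→ {A,G}; cost 1
[col 3] FW: children F:{C}, W:{T} ∪→ {C,T}; cost 1
[col 3] FNW: children FW:{C,T}, N:{C} ∩→ {C}; cost 0
[col 3] AFNWZ: children AZ:{A,G}, FNW:{C} ∪→ {A,C,G}; cost 1
[col 3] AFJNWZ: children AFNWZ:{A,C,G}, J:{C} ∩→ {C}; cost 0
per-site changes: [4, 3, 3, 3]; total = 13

4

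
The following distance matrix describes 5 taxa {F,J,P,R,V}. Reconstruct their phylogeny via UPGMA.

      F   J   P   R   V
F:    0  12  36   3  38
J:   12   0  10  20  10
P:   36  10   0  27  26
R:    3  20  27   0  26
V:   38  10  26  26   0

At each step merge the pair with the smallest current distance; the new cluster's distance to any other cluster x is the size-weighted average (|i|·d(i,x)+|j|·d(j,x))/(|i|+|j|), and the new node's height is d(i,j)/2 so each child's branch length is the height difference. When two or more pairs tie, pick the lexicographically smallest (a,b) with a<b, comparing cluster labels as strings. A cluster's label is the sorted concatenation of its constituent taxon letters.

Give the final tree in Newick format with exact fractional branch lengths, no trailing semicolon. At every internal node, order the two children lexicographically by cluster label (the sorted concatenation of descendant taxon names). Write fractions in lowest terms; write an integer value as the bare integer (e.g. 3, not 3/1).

1. join F+R (d=3) ⇒ FR; edges |F|=3/2, |R|=3/2
  updated: d(FR,J)=16, d(FR,P)=63/2, d(FR,V)=32
2. join J+P (d=10) ⇒ JP; edges |J|=5, |P|=5
  updated: d(FR,JP)=95/4, d(JP,V)=18
3. join JP+V (d=18) ⇒ JPV; edges |JP|=4, |V|=9
  updated: d(FR,JPV)=53/2
4. join FR+JPV (d=53/2) ⇒ FJPRV; edges |FR|=47/4, |JPV|=17/4
final tree: ((F:3/2,R:3/2):47/4,((J:5,P:5):4,V:9):17/4)
total length: 42

((F:3/2,R:3/2):47/4,((J:5,P:5):4,V:9):17/4)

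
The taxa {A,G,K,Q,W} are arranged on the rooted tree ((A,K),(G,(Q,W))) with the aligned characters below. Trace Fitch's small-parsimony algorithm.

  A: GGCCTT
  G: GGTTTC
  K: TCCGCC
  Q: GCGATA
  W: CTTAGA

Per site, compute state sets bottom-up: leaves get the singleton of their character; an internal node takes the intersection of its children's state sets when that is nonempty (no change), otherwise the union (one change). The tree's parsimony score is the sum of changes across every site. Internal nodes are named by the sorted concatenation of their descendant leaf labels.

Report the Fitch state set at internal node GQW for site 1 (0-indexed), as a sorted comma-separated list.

C,G,T

AK@0: {G} ∪ {T} = {G,T} (union, +1)
QW@0: {G} ∪ {C} = {C,G} (union, +1)
GQW@0: {G} ∩ {C,G} = {G} (intersection, +0)
AGKQW@0: {G,T} ∩ {G} = {G} (intersection, +0)
AK@1: {G} ∪ {C} = {C,G} (union, +1)
QW@1: {C} ∪ {T} = {C,T} (union, +1)
GQW@1: {G} ∪ {C,T} = {C,G,T} (union, +1)
AGKQW@1: {C,G} ∩ {C,G,T} = {C,G} (intersection, +0)
AK@2: {C} ∩ {C} = {C} (intersection, +0)
QW@2: {G} ∪ {T} = {G,T} (union, +1)
GQW@2: {T} ∩ {G,T} = {T} (intersection, +0)
AGKQW@2: {C} ∪ {T} = {C,T} (union, +1)
AK@3: {C} ∪ {G} = {C,G} (union, +1)
QW@3: {A} ∩ {A} = {A} (intersection, +0)
GQW@3: {T} ∪ {A} = {A,T} (union, +1)
AGKQW@3: {C,G} ∪ {A,T} = {A,C,G,T} (union, +1)
AK@4: {T} ∪ {C} = {C,T} (union, +1)
QW@4: {T} ∪ {G} = {G,T} (union, +1)
GQW@4: {T} ∩ {G,T} = {T} (intersection, +0)
AGKQW@4: {C,T} ∩ {T} = {T} (intersection, +0)
AK@5: {T} ∪ {C} = {C,T} (union, +1)
QW@5: {A} ∩ {A} = {A} (intersection, +0)
GQW@5: {C} ∪ {A} = {A,C} (union, +1)
AGKQW@5: {C,T} ∩ {A,C} = {C} (intersection, +0)
per-site changes: [2, 3, 2, 3, 2, 2]; total = 14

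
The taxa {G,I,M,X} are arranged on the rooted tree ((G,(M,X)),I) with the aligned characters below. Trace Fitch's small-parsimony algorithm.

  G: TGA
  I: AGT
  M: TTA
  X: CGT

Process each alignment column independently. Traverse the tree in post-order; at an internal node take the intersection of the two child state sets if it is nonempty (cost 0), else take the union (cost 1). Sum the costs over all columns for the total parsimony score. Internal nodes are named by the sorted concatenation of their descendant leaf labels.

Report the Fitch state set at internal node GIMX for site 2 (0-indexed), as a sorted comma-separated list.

A,T

[col 0] MX: children M:{T}, X:{C} ∪→ {C,T}; cost 1
[col 0] GMX: children G:{T}, MX:{C,T} ∩→ {T}; cost 0
[col 0] GIMX: children GMX:{T}, I:{A} ∪→ {A,T}; cost 1
[col 1] MX: children M:{T}, X:{G} ∪→ {G,T}; cost 1
[col 1] GMX: children G:{G}, MX:{G,T} ∩→ {G}; cost 0
[col 1] GIMX: children GMX:{G}, I:{G} ∩→ {G}; cost 0
[col 2] MX: children M:{A}, X:{T} ∪→ {A,T}; cost 1
[col 2] GMX: children G:{A}, MX:{A,T} ∩→ {A}; cost 0
[col 2] GIMX: children GMX:{A}, I:{T} ∪→ {A,T}; cost 1
per-site changes: [2, 1, 2]; total = 5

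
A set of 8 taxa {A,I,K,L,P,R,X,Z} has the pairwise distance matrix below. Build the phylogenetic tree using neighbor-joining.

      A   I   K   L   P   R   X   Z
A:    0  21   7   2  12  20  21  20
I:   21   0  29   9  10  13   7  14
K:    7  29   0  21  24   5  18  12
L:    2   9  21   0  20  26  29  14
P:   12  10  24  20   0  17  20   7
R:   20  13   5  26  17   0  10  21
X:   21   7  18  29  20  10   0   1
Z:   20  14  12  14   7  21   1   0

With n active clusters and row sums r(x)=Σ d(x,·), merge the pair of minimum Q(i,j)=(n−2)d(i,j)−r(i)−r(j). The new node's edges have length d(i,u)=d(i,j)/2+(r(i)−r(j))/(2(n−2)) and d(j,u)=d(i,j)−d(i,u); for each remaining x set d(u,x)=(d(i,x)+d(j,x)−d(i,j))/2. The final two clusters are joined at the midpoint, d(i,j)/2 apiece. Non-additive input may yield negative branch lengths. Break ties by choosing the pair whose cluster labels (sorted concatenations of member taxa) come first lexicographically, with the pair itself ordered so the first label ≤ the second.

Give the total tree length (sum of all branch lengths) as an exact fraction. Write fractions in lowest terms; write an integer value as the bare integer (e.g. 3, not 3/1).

iteration 1: select A,L (d=2, Q=-212); attach at lengths (-1/2, 5/2); label the merged cluster AL
  updated: d(AL,I)=14, d(AL,K)=13, d(AL,P)=15, d(AL,R)=22, d(AL,X)=24, d(AL,Z)=16
iteration 2: select K,R (d=5, Q=-164); attach at lengths (19/5, 6/5); label the merged cluster KR
  updated: d(AL,KR)=15, d(I,KR)=37/2, d(KR,P)=18, d(KR,X)=23/2, d(KR,Z)=14
iteration 3: select X,Z (d=1, Q=-223/2); attach at lengths (31/16, -15/16); label the merged cluster XZ
  updated: d(AL,XZ)=39/2, d(I,XZ)=10, d(KR,XZ)=49/4, d(P,XZ)=13
iteration 4: select AL,KR (d=15, Q=-329/4); attach at lengths (179/24, 181/24); label the merged cluster AKLR
  updated: d(AKLR,I)=35/4, d(AKLR,P)=9, d(AKLR,XZ)=67/8
iteration 5: select AKLR,XZ (d=67/8, Q=-163/4); attach at lengths (23/8, 11/2); label the merged cluster AKLRXZ
  updated: d(AKLRXZ,I)=83/16, d(AKLRXZ,P)=109/16
iteration 6: select AKLRXZ,I (d=83/16, Q=-22); attach at lengths (1, 67/16); label the merged cluster AIKLRXZ
  updated: d(AIKLRXZ,P)=93/16
iteration 7: select AIKLRXZ,P (d=93/16); attach at lengths (93/32, 93/32); label the merged cluster AIKLPRXZ
final tree: (((((A:-1/2,L:5/2):179/24,(K:19/5,R:6/5):181/24):23/8,(X:31/16,Z:-15/16):11/2):1,I:67/16):93/32,P:93/32)
total length: 339/8

339/8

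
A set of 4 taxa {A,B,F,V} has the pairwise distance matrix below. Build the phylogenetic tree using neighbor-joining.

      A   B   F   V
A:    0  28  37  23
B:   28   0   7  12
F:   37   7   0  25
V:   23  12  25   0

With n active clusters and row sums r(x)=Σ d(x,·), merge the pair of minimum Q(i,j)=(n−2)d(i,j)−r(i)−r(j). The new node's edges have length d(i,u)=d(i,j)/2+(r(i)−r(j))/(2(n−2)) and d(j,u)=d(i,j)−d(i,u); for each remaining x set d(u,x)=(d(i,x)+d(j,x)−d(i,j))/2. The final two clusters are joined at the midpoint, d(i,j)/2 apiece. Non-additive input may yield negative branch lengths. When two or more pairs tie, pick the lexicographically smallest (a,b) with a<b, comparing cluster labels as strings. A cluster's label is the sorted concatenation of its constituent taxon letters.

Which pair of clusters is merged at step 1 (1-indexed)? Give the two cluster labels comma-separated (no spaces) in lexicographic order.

A,V

iteration 1: select A,V (d=23, Q=-102); attach at lengths (37/2, 9/2); label the merged cluster AV
  updated: d(AV,B)=17/2, d(AV,F)=39/2
iteration 2: select AV,B (d=17/2, Q=-35); attach at lengths (21/2, -2); label the merged cluster ABV
  updated: d(ABV,F)=9
iteration 3: select ABV,F (d=9); attach at lengths (9/2, 9/2); label the merged cluster ABFV
final tree: (((A:37/2,V:9/2):21/2,B:-2):9/2,F:9/2)
total length: 81/2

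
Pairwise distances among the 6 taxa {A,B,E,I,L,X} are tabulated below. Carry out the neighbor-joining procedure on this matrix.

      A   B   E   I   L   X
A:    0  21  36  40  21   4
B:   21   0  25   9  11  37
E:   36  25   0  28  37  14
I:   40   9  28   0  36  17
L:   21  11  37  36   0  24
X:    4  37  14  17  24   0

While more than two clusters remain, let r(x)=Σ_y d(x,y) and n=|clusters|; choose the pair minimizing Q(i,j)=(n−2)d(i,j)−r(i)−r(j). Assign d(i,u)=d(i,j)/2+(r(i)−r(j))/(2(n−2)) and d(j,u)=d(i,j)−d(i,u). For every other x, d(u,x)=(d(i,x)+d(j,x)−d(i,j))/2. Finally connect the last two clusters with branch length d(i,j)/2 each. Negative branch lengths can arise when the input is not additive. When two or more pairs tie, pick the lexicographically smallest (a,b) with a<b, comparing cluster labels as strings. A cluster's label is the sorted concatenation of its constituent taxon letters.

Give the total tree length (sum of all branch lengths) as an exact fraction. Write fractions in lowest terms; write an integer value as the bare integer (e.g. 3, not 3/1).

951/16

iteration 1: select A,X (d=4, Q=-202); attach at lengths (21/4, -5/4); label the merged cluster AX
  updated: d(AX,B)=27, d(AX,E)=23, d(AX,I)=53/2, d(AX,L)=41/2
iteration 2: select B,I (d=9, Q=-289/2); attach at lengths (-1/12, 109/12); label the merged cluster BI
  updated: d(AX,BI)=89/4, d(BI,E)=22, d(BI,L)=19
iteration 3: select AX,E (d=23, Q=-407/4); attach at lengths (119/16, 249/16); label the merged cluster AEX
  updated: d(AEX,BI)=85/8, d(AEX,L)=69/4
iteration 4: select AEX,BI (d=85/8, Q=-375/8); attach at lengths (71/16, 99/16); label the merged cluster ABEIX
  updated: d(ABEIX,L)=205/16
iteration 5: select ABEIX,L (d=205/16); attach at lengths (205/32, 205/32); label the merged cluster ABEILX
final tree: ((((A:21/4,X:-5/4):119/16,E:249/16):71/16,(B:-1/12,I:109/12):99/16):205/32,L:205/32)
total length: 951/16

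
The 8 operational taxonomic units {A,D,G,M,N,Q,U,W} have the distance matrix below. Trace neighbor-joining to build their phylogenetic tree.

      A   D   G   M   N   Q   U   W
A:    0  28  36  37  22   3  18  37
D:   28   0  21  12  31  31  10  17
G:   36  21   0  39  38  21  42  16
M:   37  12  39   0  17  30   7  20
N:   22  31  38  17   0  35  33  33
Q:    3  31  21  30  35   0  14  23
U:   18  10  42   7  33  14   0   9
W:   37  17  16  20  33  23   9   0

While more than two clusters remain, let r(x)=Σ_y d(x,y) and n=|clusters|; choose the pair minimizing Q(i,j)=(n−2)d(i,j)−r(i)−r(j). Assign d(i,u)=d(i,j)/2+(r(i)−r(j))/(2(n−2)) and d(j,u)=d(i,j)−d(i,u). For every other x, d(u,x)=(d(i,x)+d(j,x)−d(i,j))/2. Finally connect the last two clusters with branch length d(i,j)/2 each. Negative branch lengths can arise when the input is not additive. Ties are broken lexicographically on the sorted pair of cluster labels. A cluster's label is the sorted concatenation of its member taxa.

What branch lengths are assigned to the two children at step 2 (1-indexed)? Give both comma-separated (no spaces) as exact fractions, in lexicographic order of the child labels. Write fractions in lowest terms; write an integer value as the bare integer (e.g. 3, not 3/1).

iteration 1: select A,Q (d=3, Q=-320); attach at lengths (7/2, -1/2); label the merged cluster AQ
  updated: d(AQ,D)=28, d(AQ,G)=27, d(AQ,M)=32, d(AQ,N)=27, d(AQ,U)=29/2, d(AQ,W)=57/2
iteration 2: select G,W (d=16, Q=-453/2); attach at lengths (279/20, 41/20); label the merged cluster GW
  updated: d(AQ,GW)=79/4, d(D,GW)=11, d(GW,M)=43/2, d(GW,N)=55/2, d(GW,U)=35/2
iteration 3: select M,N (d=17, Q=-157); attach at lengths (11/4, 57/4); label the merged cluster MN
  updated: d(AQ,MN)=21, d(D,MN)=13, d(GW,MN)=16, d(MN,U)=23/2
iteration 4: select AQ,U (d=29/2, Q=-373/4); attach at lengths (293/24, 55/24); label the merged cluster AQU
  updated: d(AQU,D)=47/4, d(AQU,GW)=91/8, d(AQU,MN)=9
iteration 5: select AQU,MN (d=9, Q=-417/8); attach at lengths (97/32, 191/32); label the merged cluster AMNQU
  updated: d(AMNQU,D)=63/8, d(AMNQU,GW)=147/16
iteration 6: select AMNQU,D (d=63/8, Q=-449/16); attach at lengths (97/32, 155/32); label the merged cluster ADMNQU
  updated: d(ADMNQU,GW)=197/32
iteration 7: select ADMNQU,GW (d=197/32); attach at lengths (197/64, 197/64); label the merged cluster ADGMNQUW
final tree: (((((A:7/2,Q:-1/2):293/24,U:55/24):97/32,(M:11/4,N:57/4):191/32):97/32,D:155/32):197/64,(G:279/20,W:41/20):197/64)
total length: 2353/32

279/20,41/20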